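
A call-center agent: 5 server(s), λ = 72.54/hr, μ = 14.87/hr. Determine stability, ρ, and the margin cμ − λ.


Total capacity cμ = 5·14.87 = 74.35/hr
ρ = λ/(cμ) = 72.54/74.35 = 0.9757
Stable ⇔ ρ < 1: YES
Spare capacity = cμ − λ = 74.35 − 72.54 = 1.81/hr

Final: ρ = 0.9757; stable; margin = 1.81/hr


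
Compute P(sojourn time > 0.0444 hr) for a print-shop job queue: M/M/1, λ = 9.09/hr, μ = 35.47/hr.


W ~ Exponential(μ−λ) for M/M/1.
μ − λ = 35.47 − 9.09 = 26.3800
P(W > t) = e^{−(μ−λ)t} = e^{−1.1713} = 0.309972

Final: 0.309972


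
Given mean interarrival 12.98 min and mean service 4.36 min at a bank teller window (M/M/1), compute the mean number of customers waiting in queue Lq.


λ = 60/12.98 = 4.6225 /hr
μ = 60/4.36 = 13.7615 /hr
ρ = λ/μ = 4.6225/13.7615 = 0.3359
Lq = ρ²/(1−ρ) = 0.1128/0.6641 = 0.1699

Final: 0.1699


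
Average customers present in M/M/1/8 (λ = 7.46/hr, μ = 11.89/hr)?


ρ = 7.46/11.89 = 0.6274
L = ρ[1 − (K+1)ρ^K + Kρ^(K+1)] / [(1−ρ)(1−ρ^(K+1))]
Numerator: 0.6274·(1 − 9·0.024014 + 8·0.015067) = 0.567443
Denominator: (0.3726)·(0.984933) = 0.366968
L = 0.567443/0.366968 = 1.5463

Final: 1.5463


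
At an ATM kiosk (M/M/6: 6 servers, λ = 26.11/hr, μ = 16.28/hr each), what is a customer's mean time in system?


a = 1.6038; ρ = 0.2673; P₀ = 0.201053
Lq = P₀·a^c·ρ/(c!(1−ρ)²) = 0.002366
Wq = Lq/λ = 0.002366/26.11 = 0.00009062 hr
W = Wq + 1/μ = 0.00009062 + 0.06143 = 0.06152 hr

Final: 0.06152 hr


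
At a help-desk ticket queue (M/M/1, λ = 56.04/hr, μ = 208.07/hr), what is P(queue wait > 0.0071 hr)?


ρ = 56.04/208.07 = 0.2693
P(Wq > t) = ρ·e^{−(μ−λ)t} = 0.2693·e^{−1.0794}
= 0.2693·0.339795 = 0.091518

Final: 0.091518


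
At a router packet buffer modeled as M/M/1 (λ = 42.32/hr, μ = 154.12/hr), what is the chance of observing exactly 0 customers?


ρ = 42.32/154.12 = 0.2746
P_n = (1−ρ)·ρ^n = (1 − 0.2746)·0.2746^0 = 0.7254·1.000000 = 0.725409

Final: 0.725409


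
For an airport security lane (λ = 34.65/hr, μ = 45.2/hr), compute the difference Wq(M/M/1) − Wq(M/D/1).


ρ = 34.65/45.2 = 0.7666
Wq(M/M/1) = ρ/(μ−λ) = 0.7666/10.55 = 0.07266 hr
Wq(M/D/1) = ρ/(2(μ−λ)) = 0.03633 hr
Savings = 0.07266 − 0.03633 = 0.03633 hr

Final: 0.03633 hr


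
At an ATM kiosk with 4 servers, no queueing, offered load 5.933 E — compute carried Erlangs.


B(4,5.933) = 0.465249 (Erlang-B)
Carried load = a(1 − B) = 5.933·(1 − 0.465249) = 5.933·0.534751 = 3.1727 E

Final: 3.1727 Erlangs


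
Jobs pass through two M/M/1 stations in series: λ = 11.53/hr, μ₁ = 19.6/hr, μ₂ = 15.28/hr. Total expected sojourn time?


Each node sees arrival rate λ = 11.53/hr (tandem ⇒ throughput preserved).
W₁ = 1/(μ₁−λ) = 1/(19.6−11.53) = 0.12392 hr
W₂ = 1/(μ₂−λ) = 1/(15.28−11.53) = 0.26667 hr
W_total = W₁ + W₂ = 0.12392 + 0.26667 = 0.39058 hr

Final: 0.39058 hr


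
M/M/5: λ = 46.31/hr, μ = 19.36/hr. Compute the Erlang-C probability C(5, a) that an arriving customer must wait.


a = λ/μ = 2.3920; ρ = a/5 = 0.4784
P₀ = 0.089690 (from M/M/c formula)
C(c,a) = [a^c/(c!(1−ρ))]·P₀ = [78.31539/(120·0.5216)]·0.089690
= 1.25123·0.089690 = 0.112222

Final: 0.112222


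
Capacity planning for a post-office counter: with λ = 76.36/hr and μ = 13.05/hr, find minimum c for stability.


Stability requires cμ > λ ⇔ c > λ/μ.
λ/μ = 76.36/13.05 = 5.8513
Minimum integer c = ⌊5.8513⌋ + 1 = 6
Check: 6·13.05 = 78.30 > 76.36, while 5·13.05 = 65.25 ≤ 76.36

Final: 6 servers


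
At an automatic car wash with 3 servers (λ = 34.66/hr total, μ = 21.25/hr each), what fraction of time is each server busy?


ρ = λ/(cμ) = 34.66/(3·21.25) = 34.66/63.75 = 0.5437

Final: 0.5437


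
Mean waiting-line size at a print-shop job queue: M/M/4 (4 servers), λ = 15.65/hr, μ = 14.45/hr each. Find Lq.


a = λ/μ = 1.0830; ρ = a/4 = 0.2708
P₀ = 0.337851
Lq = P₀·a^c·ρ / (c!·(1−ρ)²) = 0.337851·1.37590·0.2708/(24·0.53179)
= 0.009862

Final: 0.009862


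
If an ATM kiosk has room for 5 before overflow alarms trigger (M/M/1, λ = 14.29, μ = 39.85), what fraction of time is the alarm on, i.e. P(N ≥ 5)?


ρ = 14.29/39.85 = 0.3586
P(N ≥ n) = ρ^n = 0.3586^5 = 0.005930

Final: 0.005930


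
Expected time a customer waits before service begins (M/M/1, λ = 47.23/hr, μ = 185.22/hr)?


ρ = 47.23/185.22 = 0.2550
Wq = ρ/(μ−λ) = 0.2550/(185.22 − 47.23) = 0.2550/137.99 = 0.001848 hr

Final: 0.001848 hr


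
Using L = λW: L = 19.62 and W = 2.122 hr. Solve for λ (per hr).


λ = L/W = 19.62/2.122 = 9.2460 /hr

Final: 9.2460 /hr


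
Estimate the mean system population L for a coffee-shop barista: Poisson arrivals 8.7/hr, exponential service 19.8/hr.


ρ = λ/μ = 8.7/19.8 = 0.4394
L = ρ/(1−ρ) = 0.4394/(1 − 0.4394) = 0.4394/0.5606 = 0.7838

Final: 0.7838


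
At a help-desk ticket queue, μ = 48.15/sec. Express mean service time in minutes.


Mean service time = 1/μ = 1/48.15 second = 0.02077 second
In minutes: 0.02077 × 0.0166667 = 0.0003461 min

Final: 0.0003461 min


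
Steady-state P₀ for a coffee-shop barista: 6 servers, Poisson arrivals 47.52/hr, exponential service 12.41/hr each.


a = λ/μ = 47.52/12.41 = 3.8292; ρ = a/c = 0.6382
Σ_{k=0}^{5} a^k/k! (terms k=0..5) = 1.00000 + 3.82917 + 7.33127 + 9.35756 + 8.95792 + 6.86028 = 37.33621
Tail: a^6/(6!(1−ρ)) = 3152.30262/(720·0.3618) = 12.10099
P₀ = 1/(37.33621 + 12.10099) = 1/49.43720 = 0.020228

Final: 0.020228


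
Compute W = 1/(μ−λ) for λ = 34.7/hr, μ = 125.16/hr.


W = 1/(μ−λ) = 1/(125.16 − 34.7) = 1/90.46 = 0.01105 hr

Final: 0.01105 hr


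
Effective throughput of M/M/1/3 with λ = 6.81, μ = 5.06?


ρ = 1.3458; P_K = (1−ρ)ρ^3/(1−ρ^4) = 0.369641
λ_eff = λ(1 − P_K) = 6.81·(1 − 0.369641) = 6.81·0.630359 = 4.2927 /hr

Final: 4.2927 /hr


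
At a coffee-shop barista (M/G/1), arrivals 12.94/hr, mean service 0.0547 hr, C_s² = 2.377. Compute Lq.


ρ = λ·E[S] = 12.94·0.0547 = 0.7078
Lq = ρ²(1+C_s²)/(2(1−ρ)) = 0.5010·(1+2.377)/(2·0.2922)
= 0.5010·3.3770/0.5844 = 2.89528

Final: 2.89528


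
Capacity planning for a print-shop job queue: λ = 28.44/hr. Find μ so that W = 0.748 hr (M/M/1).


W = 1/(μ−λ) ⇒ μ − λ = 1/W = 1/0.748 = 1.3369
μ = λ + 1/W = 28.44 + 1.3369 = 29.7769 per hr

Final: 29.7769 /hr


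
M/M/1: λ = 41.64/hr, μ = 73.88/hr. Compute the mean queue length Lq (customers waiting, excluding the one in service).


ρ = 41.64/73.88 = 0.5636
Lq = ρ²/(1−ρ) = 0.3177/0.4364 = 0.7279

Final: 0.7279


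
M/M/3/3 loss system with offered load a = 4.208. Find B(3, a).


B(c,a) = (a^c/c!) / Σ_{k=0}^{c} a^k/k!
a^3/3! = 12.418694
Σ terms (k=0..3): 1.00000 + 4.20800 + 8.85363 + 12.41869 = 26.480326
B = 12.418694/26.480326 = 0.468978

Final: 0.468978


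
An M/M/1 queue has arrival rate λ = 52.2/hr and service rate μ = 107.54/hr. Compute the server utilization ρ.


ρ = λ/μ = 52.2/107.54 = 0.4854

Final: 0.4854


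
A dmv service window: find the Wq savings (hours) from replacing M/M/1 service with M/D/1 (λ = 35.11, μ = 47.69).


ρ = 35.11/47.69 = 0.7362
Wq(M/M/1) = ρ/(μ−λ) = 0.7362/12.58 = 0.05852 hr
Wq(M/D/1) = ρ/(2(μ−λ)) = 0.02926 hr
Savings = 0.05852 − 0.02926 = 0.02926 hr

Final: 0.02926 hr


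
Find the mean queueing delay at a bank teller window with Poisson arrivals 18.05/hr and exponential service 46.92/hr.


ρ = 18.05/46.92 = 0.3847
Wq = ρ/(μ−λ) = 0.3847/(46.92 − 18.05) = 0.3847/28.87 = 0.01333 hr

Final: 0.01333 hr


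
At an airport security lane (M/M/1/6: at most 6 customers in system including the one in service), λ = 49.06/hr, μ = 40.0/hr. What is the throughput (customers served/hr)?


ρ = 1.2265; P_K = (1−ρ)ρ^6/(1−ρ^7) = 0.242833
λ_eff = λ(1 − P_K) = 49.06·(1 − 0.242833) = 49.06·0.757167 = 37.1466 /hr

Final: 37.1466 /hr


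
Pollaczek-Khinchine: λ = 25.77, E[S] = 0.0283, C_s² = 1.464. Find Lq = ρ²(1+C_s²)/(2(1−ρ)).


ρ = λ·E[S] = 25.77·0.0283 = 0.7293
Lq = ρ²(1+C_s²)/(2(1−ρ)) = 0.5319·(1+1.464)/(2·0.2707)
= 0.5319·2.4640/0.5414 = 2.42053

Final: 2.42053


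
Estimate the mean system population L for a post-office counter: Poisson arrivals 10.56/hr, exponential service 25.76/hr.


ρ = λ/μ = 10.56/25.76 = 0.4099
L = ρ/(1−ρ) = 0.4099/(1 − 0.4099) = 0.4099/0.5901 = 0.6947

Final: 0.6947


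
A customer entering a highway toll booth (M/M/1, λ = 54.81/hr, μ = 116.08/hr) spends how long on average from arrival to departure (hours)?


W = 1/(μ−λ) = 1/(116.08 − 54.81) = 1/61.27 = 0.01632 hr

Final: 0.01632 hr


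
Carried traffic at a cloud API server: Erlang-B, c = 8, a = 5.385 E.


B(8,5.385) = 0.088959 (Erlang-B)
Carried load = a(1 − B) = 5.385·(1 − 0.088959) = 5.385·0.911041 = 4.9060 E

Final: 4.9060 Erlangs


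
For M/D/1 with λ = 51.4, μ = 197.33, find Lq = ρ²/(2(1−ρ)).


ρ = 51.4/197.33 = 0.2605
M/D/1: Lq = ρ²/(2(1−ρ)) = 0.06785/(2·0.7395) = 0.04587

Final: 0.04587


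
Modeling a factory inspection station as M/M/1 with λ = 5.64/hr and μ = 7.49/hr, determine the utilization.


ρ = λ/μ = 5.64/7.49 = 0.7530

Final: 0.7530


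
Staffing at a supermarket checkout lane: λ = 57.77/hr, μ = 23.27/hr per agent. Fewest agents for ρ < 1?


Stability requires cμ > λ ⇔ c > λ/μ.
λ/μ = 57.77/23.27 = 2.4826
Minimum integer c = ⌊2.4826⌋ + 1 = 3
Check: 3·23.27 = 69.81 > 57.77, while 2·23.27 = 46.54 ≤ 57.77

Final: 3 servers


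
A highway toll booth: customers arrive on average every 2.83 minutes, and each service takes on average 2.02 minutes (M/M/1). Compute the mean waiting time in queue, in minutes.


λ = 60/2.83 = 21.2014 /hr
μ = 60/2.02 = 29.7030 /hr
ρ = λ/μ = 21.2014/29.7030 = 0.7138
Wq = ρ/(μ−λ) = 0.7138/(29.7030−21.2014) = 0.08396 hr
In minutes: 0.08396·60 = 5.038 min

Final: 5.038 min


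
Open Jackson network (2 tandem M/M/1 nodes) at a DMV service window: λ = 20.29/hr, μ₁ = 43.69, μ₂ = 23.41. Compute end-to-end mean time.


Each node sees arrival rate λ = 20.29/hr (tandem ⇒ throughput preserved).
W₁ = 1/(μ₁−λ) = 1/(43.69−20.29) = 0.04274 hr
W₂ = 1/(μ₂−λ) = 1/(23.41−20.29) = 0.32051 hr
W_total = W₁ + W₂ = 0.04274 + 0.32051 = 0.36325 hr

Final: 0.36325 hr


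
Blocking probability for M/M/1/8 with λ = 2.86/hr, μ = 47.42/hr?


ρ = λ/μ = 2.86/47.42 = 0.06031
P_K = (1−ρ)ρ^K/(1−ρ^(K+1)) = (0.9397·1.751e-10)/(1 − 1.056e-11)
= 1.645e-10/1.000000 = 1.645e-10

Final: 1.645e-10


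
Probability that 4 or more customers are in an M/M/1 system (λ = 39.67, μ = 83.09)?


ρ = 39.67/83.09 = 0.4774
P(N ≥ n) = ρ^n = 0.4774^4 = 0.051958

Final: 0.051958


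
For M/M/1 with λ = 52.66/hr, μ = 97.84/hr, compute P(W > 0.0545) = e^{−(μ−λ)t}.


W ~ Exponential(μ−λ) for M/M/1.
μ − λ = 97.84 − 52.66 = 45.1800
P(W > t) = e^{−(μ−λ)t} = e^{−2.4623} = 0.085238

Final: 0.085238


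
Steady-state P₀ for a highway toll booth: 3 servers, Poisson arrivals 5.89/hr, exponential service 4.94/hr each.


a = λ/μ = 5.89/4.94 = 1.1923; ρ = a/c = 0.3974
Σ_{k=0}^{2} a^k/k! (terms k=0..2) = 1.00000 + 1.19231 + 0.71080 = 2.90311
Tail: a^3/(3!(1−ρ)) = 1.69498/(6·0.6026) = 0.46882
P₀ = 1/(2.90311 + 0.46882) = 1/3.37193 = 0.296566

Final: 0.296566


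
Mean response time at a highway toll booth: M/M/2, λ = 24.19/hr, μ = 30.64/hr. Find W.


a = 0.7895; ρ = 0.3947; P₀ = 0.433953
Lq = P₀·a^c·ρ/(c!(1−ρ)²) = 0.14573
Wq = Lq/λ = 0.14573/24.19 = 0.006024 hr
W = Wq + 1/μ = 0.006024 + 0.03264 = 0.03866 hr

Final: 0.03866 hr


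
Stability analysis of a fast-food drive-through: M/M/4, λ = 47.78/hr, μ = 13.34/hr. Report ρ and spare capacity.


Total capacity cμ = 4·13.34 = 53.36/hr
ρ = λ/(cμ) = 47.78/53.36 = 0.8954
Stable ⇔ ρ < 1: YES
Spare capacity = cμ − λ = 53.36 − 47.78 = 5.58/hr

Final: ρ = 0.8954; stable; margin = 5.58/hr


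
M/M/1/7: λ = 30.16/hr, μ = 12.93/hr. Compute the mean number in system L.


ρ = 30.16/12.93 = 2.3326
L = ρ[1 − (K+1)ρ^K + Kρ^(K+1)] / [(1−ρ)(1−ρ^(K+1))]
Numerator: 2.3326·(1 − 8·375.690044 + 7·876.319546) = 7300.251253
Denominator: (-1.3326)·(-875.319546) = 1166.415760
L = 7300.251253/1166.415760 = 6.2587

Final: 6.2587


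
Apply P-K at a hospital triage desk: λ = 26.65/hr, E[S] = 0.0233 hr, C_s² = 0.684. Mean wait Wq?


ρ = λ·E[S] = 26.65·0.0233 = 0.6209
E[S²] = E[S]²(1+C_s²) = 0.0233²·(1+0.684) = 0.0009142
Wq = λ·E[S²]/(2(1−ρ)) = 26.65·0.0009142/(2·0.3791) = 0.03214 hr

Final: 0.03214 hr


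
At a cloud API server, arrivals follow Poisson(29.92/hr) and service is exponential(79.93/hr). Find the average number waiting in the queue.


ρ = 29.92/79.93 = 0.3743
Lq = ρ²/(1−ρ) = 0.1401/0.6257 = 0.2240

Final: 0.2240


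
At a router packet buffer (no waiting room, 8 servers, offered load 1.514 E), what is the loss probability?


B(c,a) = (a^c/c!) / Σ_{k=0}^{c} a^k/k!
a^8/8! = 0.0006847
Σ terms (k=0..8): 1.00000 + 1.51400 + 1.14610 + 0.57840 + 0.21892 + 0.06629 + 0.01673 + 0.003618 + 0.0006847 = 4.544739
B = 0.0006847/4.544739 = 0.0001507

Final: 0.0001507


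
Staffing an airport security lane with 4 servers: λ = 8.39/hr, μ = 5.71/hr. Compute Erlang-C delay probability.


a = λ/μ = 1.4694; ρ = a/4 = 0.3673
P₀ = 0.228073 (from M/M/c formula)
C(c,a) = [a^c/(c!(1−ρ))]·P₀ = [4.66126/(24·0.6327)]·0.228073
= 0.30699·0.228073 = 0.070016

Final: 0.070016


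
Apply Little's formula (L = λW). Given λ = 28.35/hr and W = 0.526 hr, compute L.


L = λW = 28.35·0.526 = 14.9121

Final: 14.9121


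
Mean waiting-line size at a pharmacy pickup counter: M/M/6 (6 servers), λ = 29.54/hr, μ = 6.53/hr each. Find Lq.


a = λ/μ = 4.5237; ρ = a/6 = 0.7540
P₀ = 0.008865
Lq = P₀·a^c·ρ / (c!·(1−ρ)²) = 0.008865·8570.05992·0.7540/(720·0.06054)
= 1.31422

Final: 1.31422


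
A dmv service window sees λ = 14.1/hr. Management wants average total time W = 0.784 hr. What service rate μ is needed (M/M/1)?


W = 1/(μ−λ) ⇒ μ − λ = 1/W = 1/0.784 = 1.2755
μ = λ + 1/W = 14.1 + 1.2755 = 15.3755 per hr

Final: 15.3755 /hr


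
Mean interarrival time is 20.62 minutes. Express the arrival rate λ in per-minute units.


λ = 1/(interarrival time) in consistent units.
1 minute = 1 min, so λ = 1/20.62 = 0.04850 per minute

Final: 0.04850 /min


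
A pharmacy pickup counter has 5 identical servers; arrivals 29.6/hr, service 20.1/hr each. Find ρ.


ρ = λ/(cμ) = 29.6/(5·20.1) = 29.6/100.50 = 0.2945

Final: 0.2945


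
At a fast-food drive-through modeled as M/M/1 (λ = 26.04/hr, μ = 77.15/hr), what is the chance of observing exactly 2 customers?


ρ = 26.04/77.15 = 0.3375
P_n = (1−ρ)·ρ^n = (1 − 0.3375)·0.3375^2 = 0.6625·0.113923 = 0.075471

Final: 0.075471


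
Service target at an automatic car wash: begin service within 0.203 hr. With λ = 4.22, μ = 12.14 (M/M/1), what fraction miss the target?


ρ = 4.22/12.14 = 0.3476
P(Wq > t) = ρ·e^{−(μ−λ)t} = 0.3476·e^{−1.6078}
= 0.3476·0.200336 = 0.069639

Final: 0.069639


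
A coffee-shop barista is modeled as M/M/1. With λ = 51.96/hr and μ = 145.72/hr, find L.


ρ = λ/μ = 51.96/145.72 = 0.3566
L = ρ/(1−ρ) = 0.3566/(1 − 0.3566) = 0.3566/0.6434 = 0.5542

Final: 0.5542


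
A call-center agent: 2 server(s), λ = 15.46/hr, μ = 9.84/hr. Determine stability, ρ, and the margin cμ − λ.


Total capacity cμ = 2·9.84 = 19.68/hr
ρ = λ/(cμ) = 15.46/19.68 = 0.7856
Stable ⇔ ρ < 1: YES
Spare capacity = cμ − λ = 19.68 − 15.46 = 4.22/hr

Final: ρ = 0.7856; stable; margin = 4.22/hr


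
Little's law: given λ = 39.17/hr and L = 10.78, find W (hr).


W = L/λ = 10.78/39.17 = 0.2752 hr

Final: 0.2752 hr


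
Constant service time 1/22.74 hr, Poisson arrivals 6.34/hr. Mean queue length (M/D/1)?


ρ = 6.34/22.74 = 0.2788
M/D/1: Lq = ρ²/(2(1−ρ)) = 0.07773/(2·0.7212) = 0.05389

Final: 0.05389


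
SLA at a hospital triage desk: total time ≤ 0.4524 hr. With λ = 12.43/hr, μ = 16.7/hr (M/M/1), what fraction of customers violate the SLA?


W ~ Exponential(μ−λ) for M/M/1.
μ − λ = 16.7 − 12.43 = 4.2700
P(W > t) = e^{−(μ−λ)t} = e^{−1.9317} = 0.144895

Final: 0.144895


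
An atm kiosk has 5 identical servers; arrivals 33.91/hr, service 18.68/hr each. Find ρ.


ρ = λ/(cμ) = 33.91/(5·18.68) = 33.91/93.40 = 0.3631

Final: 0.3631


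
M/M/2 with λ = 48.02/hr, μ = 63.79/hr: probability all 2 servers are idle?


a = λ/μ = 48.02/63.79 = 0.7528; ρ = a/c = 0.3764
Σ_{k=0}^{1} a^k/k! (terms k=0..1) = 1.00000 + 0.75278 = 1.75278
Tail: a^2/(2!(1−ρ)) = 0.56668/(2·0.6236) = 0.45436
P₀ = 1/(1.75278 + 0.45436) = 1/2.20714 = 0.453075

Final: 0.453075


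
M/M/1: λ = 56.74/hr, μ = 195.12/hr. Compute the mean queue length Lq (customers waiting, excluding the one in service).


ρ = 56.74/195.12 = 0.2908
Lq = ρ²/(1−ρ) = 0.08456/0.7092 = 0.1192

Final: 0.1192


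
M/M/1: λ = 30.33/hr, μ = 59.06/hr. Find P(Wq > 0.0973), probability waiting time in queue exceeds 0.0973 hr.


ρ = 30.33/59.06 = 0.5135
P(Wq > t) = ρ·e^{−(μ−λ)t} = 0.5135·e^{−2.7954}
= 0.5135·0.061089 = 0.031372

Final: 0.031372


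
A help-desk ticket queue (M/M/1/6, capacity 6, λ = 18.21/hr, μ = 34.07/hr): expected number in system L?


ρ = 18.21/34.07 = 0.5345
L = ρ[1 − (K+1)ρ^K + Kρ^(K+1)] / [(1−ρ)(1−ρ^(K+1))]
Numerator: 0.5345·(1 − 7·0.023315 + 6·0.012461) = 0.487221
Denominator: (0.4655)·(0.987539) = 0.459711
L = 0.487221/0.459711 = 1.0598

Final: 1.0598


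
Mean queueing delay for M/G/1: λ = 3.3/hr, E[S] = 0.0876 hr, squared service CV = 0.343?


ρ = λ·E[S] = 3.3·0.0876 = 0.2891
E[S²] = E[S]²(1+C_s²) = 0.0876²·(1+0.343) = 0.010306
Wq = λ·E[S²]/(2(1−ρ)) = 3.3·0.010306/(2·0.7109) = 0.02392 hr

Final: 0.02392 hr


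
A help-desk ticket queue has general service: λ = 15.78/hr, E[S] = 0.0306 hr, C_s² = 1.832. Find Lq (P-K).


ρ = λ·E[S] = 15.78·0.0306 = 0.4829
Lq = ρ²(1+C_s²)/(2(1−ρ)) = 0.2332·(1+1.832)/(2·0.5171)
= 0.2332·2.8320/1.0343 = 0.63844

Final: 0.63844


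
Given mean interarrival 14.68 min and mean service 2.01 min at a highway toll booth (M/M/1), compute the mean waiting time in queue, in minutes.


λ = 60/14.68 = 4.0872 /hr
μ = 60/2.01 = 29.8507 /hr
ρ = λ/μ = 4.0872/29.8507 = 0.1369
Wq = ρ/(μ−λ) = 0.1369/(29.8507−4.0872) = 0.005315 hr
In minutes: 0.005315·60 = 0.3189 min

Final: 0.3189 min


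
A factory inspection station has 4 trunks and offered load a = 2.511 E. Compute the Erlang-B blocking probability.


B(c,a) = (a^c/c!) / Σ_{k=0}^{c} a^k/k!
a^4/4! = 1.656440
Σ terms (k=0..4): 1.00000 + 2.51100 + 3.15256 + 2.63869 + 1.65644 = 10.958693
B = 1.656440/10.958693 = 0.151153

Final: 0.151153


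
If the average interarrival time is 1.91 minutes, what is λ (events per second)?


λ = 1/(interarrival time) in consistent units.
1 second = 0.0166667 min, so λ = 0.0166667/1.91 = 0.008726 per second

Final: 0.008726 /sec


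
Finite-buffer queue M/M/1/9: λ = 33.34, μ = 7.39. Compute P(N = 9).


ρ = λ/μ = 33.34/7.39 = 4.5115
P_K = (1−ρ)ρ^K/(1−ρ^(K+1)) = (-3.5115·774266.401442)/(1 − 3493104.441690)
= -2718838.040248/-3493103.441690 = 0.778345

Final: 0.778345


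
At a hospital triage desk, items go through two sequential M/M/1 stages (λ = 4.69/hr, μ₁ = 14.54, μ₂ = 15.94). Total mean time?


Each node sees arrival rate λ = 4.69/hr (tandem ⇒ throughput preserved).
W₁ = 1/(μ₁−λ) = 1/(14.54−4.69) = 0.10152 hr
W₂ = 1/(μ₂−λ) = 1/(15.94−4.69) = 0.08889 hr
W_total = W₁ + W₂ = 0.10152 + 0.08889 = 0.19041 hr

Final: 0.19041 hr


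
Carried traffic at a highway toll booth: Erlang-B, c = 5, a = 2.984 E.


B(5,2.984) = 0.108689 (Erlang-B)
Carried load = a(1 − B) = 2.984·(1 − 0.108689) = 2.984·0.891311 = 2.6597 E

Final: 2.6597 Erlangs


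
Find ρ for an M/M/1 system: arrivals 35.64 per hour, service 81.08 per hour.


ρ = λ/μ = 35.64/81.08 = 0.4396

Final: 0.4396


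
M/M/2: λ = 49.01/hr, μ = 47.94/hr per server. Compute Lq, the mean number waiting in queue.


a = λ/μ = 1.0223; ρ = a/2 = 0.5112
P₀ = 0.323487
Lq = P₀·a^c·ρ / (c!·(1−ρ)²) = 0.323487·1.04514·0.5112/(2·0.23896)
= 0.36160

Final: 0.36160


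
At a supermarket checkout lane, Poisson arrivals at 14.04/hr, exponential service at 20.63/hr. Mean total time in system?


W = 1/(μ−λ) = 1/(20.63 − 14.04) = 1/6.59 = 0.1517 hr

Final: 0.1517 hr


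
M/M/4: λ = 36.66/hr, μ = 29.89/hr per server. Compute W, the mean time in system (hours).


a = 1.2265; ρ = 0.3066; P₀ = 0.292216
Lq = P₀·a^c·ρ/(c!(1−ρ)²) = 0.01757
Wq = Lq/λ = 0.01757/36.66 = 0.0004793 hr
W = Wq + 1/μ = 0.0004793 + 0.03346 = 0.03394 hr

Final: 0.03394 hr


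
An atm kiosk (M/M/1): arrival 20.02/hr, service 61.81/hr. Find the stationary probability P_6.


ρ = 20.02/61.81 = 0.3239
P_n = (1−ρ)·ρ^n = (1 − 0.3239)·0.3239^6 = 0.6761·0.001155 = 0.0007806

Final: 0.0007806


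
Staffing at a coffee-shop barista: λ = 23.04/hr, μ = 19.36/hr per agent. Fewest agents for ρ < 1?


Stability requires cμ > λ ⇔ c > λ/μ.
λ/μ = 23.04/19.36 = 1.1901
Minimum integer c = ⌊1.1901⌋ + 1 = 2
Check: 2·19.36 = 38.72 > 23.04, while 1·19.36 = 19.36 ≤ 23.04

Final: 2 servers


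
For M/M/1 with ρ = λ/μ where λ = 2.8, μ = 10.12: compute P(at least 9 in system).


ρ = 2.8/10.12 = 0.2767
P(N ≥ n) = ρ^n = 0.2767^9 = 0.000009502

Final: 0.000009502


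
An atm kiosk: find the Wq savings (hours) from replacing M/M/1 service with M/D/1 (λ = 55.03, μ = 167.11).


ρ = 55.03/167.11 = 0.3293
Wq(M/M/1) = ρ/(μ−λ) = 0.3293/112.08 = 0.002938 hr
Wq(M/D/1) = ρ/(2(μ−λ)) = 0.001469 hr
Savings = 0.002938 − 0.001469 = 0.001469 hr

Final: 0.001469 hr


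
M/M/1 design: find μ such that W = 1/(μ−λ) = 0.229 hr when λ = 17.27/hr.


W = 1/(μ−λ) ⇒ μ − λ = 1/W = 1/0.229 = 4.3668
μ = λ + 1/W = 17.27 + 4.3668 = 21.6368 per hr

Final: 21.6368 /hr


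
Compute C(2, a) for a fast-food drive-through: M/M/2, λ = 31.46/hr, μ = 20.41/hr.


a = λ/μ = 1.5414; ρ = a/2 = 0.7707
P₀ = 0.129496 (from M/M/c formula)
C(c,a) = [a^c/(c!(1−ρ))]·P₀ = [2.37592/(2·0.2293)]·0.129496
= 5.18082·0.129496 = 0.670898

Final: 0.670898


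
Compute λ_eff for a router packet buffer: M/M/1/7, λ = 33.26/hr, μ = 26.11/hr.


ρ = 1.2738; P_K = (1−ρ)ρ^7/(1−ρ^8) = 0.251206
λ_eff = λ(1 − P_K) = 33.26·(1 − 0.251206) = 33.26·0.748794 = 24.9049 /hr

Final: 24.9049 /hr


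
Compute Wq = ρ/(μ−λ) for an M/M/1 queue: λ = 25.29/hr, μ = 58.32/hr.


ρ = 25.29/58.32 = 0.4336
Wq = ρ/(μ−λ) = 0.4336/(58.32 − 25.29) = 0.4336/33.03 = 0.01313 hr

Final: 0.01313 hr


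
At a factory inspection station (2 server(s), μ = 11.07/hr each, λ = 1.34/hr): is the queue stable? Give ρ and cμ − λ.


Total capacity cμ = 2·11.07 = 22.14/hr
ρ = λ/(cμ) = 1.34/22.14 = 0.06052
Stable ⇔ ρ < 1: YES
Spare capacity = cμ − λ = 22.14 − 1.34 = 20.80/hr

Final: ρ = 0.06052; stable; margin = 20.80/hr


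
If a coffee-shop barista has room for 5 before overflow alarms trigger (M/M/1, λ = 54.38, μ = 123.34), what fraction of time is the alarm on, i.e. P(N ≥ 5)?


ρ = 54.38/123.34 = 0.4409
P(N ≥ n) = ρ^n = 0.4409^5 = 0.016660

Final: 0.016660


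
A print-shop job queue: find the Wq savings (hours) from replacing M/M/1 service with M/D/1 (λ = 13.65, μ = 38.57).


ρ = 13.65/38.57 = 0.3539
Wq(M/M/1) = ρ/(μ−λ) = 0.3539/24.92 = 0.01420 hr
Wq(M/D/1) = ρ/(2(μ−λ)) = 0.007101 hr
Savings = 0.01420 − 0.007101 = 0.007101 hr

Final: 0.007101 hr


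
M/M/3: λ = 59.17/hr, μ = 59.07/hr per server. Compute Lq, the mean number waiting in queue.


a = λ/μ = 1.0017; ρ = a/3 = 0.3339
P₀ = 0.362993
Lq = P₀·a^c·ρ / (c!·(1−ρ)²) = 0.362993·1.00509·0.3339/(6·0.44369)
= 0.04576

Final: 0.04576


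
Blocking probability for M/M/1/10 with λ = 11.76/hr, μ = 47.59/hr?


ρ = λ/μ = 11.76/47.59 = 0.2471
P_K = (1−ρ)ρ^K/(1−ρ^(K+1)) = (0.7529·0.0000008490)/(1 − 0.0000002098)
= 0.0000006392/1.000000 = 0.0000006392

Final: 0.0000006392


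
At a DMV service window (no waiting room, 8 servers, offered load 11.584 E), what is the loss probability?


B(c,a) = (a^c/c!) / Σ_{k=0}^{c} a^k/k!
a^8/8! = 8041.699998
Σ terms (k=0..8): 1.00000 + 11.58400 + 67.09453 + 259.07434 + 750.27928 + 1738.24704 + 3355.97562 + 5553.66022 + 8041.70000 = 19778.615020
B = 8041.699998/19778.615020 = 0.406586

Final: 0.406586


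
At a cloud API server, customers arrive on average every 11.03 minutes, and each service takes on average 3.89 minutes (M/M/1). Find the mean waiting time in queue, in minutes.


λ = 60/11.03 = 5.4397 /hr
μ = 60/3.89 = 15.4242 /hr
ρ = λ/μ = 5.4397/15.4242 = 0.3527
Wq = ρ/(μ−λ) = 0.3527/(15.4242−5.4397) = 0.03532 hr
In minutes: 0.03532·60 = 2.119 min

Final: 2.119 min


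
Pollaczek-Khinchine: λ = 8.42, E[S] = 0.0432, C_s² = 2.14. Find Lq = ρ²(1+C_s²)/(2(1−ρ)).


ρ = λ·E[S] = 8.42·0.0432 = 0.3637
Lq = ρ²(1+C_s²)/(2(1−ρ)) = 0.1323·(1+2.14)/(2·0.6363)
= 0.1323·3.1400/1.2725 = 0.32648

Final: 0.32648


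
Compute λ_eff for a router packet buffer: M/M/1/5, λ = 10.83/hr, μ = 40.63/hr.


ρ = 0.2666; P_K = (1−ρ)ρ^5/(1−ρ^6) = 0.0009873
λ_eff = λ(1 − P_K) = 10.83·(1 − 0.0009873) = 10.83·0.999013 = 10.8193 /hr

Final: 10.8193 /hr


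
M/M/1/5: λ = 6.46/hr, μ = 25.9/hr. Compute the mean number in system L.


ρ = 6.46/25.9 = 0.2494
L = ρ[1 − (K+1)ρ^K + Kρ^(K+1)] / [(1−ρ)(1−ρ^(K+1))]
Numerator: 0.2494·(1 − 6·0.0009653 + 5·0.0002408) = 0.248277
Denominator: (0.7506)·(0.999759) = 0.750398
L = 0.248277/0.750398 = 0.3309

Final: 0.3309


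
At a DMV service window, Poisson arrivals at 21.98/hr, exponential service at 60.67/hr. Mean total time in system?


W = 1/(μ−λ) = 1/(60.67 − 21.98) = 1/38.69 = 0.02585 hr

Final: 0.02585 hr


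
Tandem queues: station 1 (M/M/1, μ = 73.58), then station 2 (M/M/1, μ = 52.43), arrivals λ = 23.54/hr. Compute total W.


Each node sees arrival rate λ = 23.54/hr (tandem ⇒ throughput preserved).
W₁ = 1/(μ₁−λ) = 1/(73.58−23.54) = 0.01998 hr
W₂ = 1/(μ₂−λ) = 1/(52.43−23.54) = 0.03461 hr
W_total = W₁ + W₂ = 0.01998 + 0.03461 = 0.05460 hr

Final: 0.05460 hr


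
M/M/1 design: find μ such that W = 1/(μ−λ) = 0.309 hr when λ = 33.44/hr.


W = 1/(μ−λ) ⇒ μ − λ = 1/W = 1/0.309 = 3.2362
μ = λ + 1/W = 33.44 + 3.2362 = 36.6762 per hr

Final: 36.6762 /hr


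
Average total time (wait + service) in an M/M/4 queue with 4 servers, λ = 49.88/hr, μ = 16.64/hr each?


a = 2.9976; ρ = 0.7494; P₀ = 0.037873
Lq = P₀·a^c·ρ/(c!(1−ρ)²) = 1.52040
Wq = Lq/λ = 1.52040/49.88 = 0.03048 hr
W = Wq + 1/μ = 0.03048 + 0.06010 = 0.09058 hr

Final: 0.09058 hr


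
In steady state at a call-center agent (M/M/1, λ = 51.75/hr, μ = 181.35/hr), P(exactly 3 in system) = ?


ρ = 51.75/181.35 = 0.2854
P_n = (1−ρ)·ρ^n = (1 − 0.2854)·0.2854^3 = 0.7146·0.023237 = 0.016606

Final: 0.016606


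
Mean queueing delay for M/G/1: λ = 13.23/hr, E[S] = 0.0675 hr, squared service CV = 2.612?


ρ = λ·E[S] = 13.23·0.0675 = 0.8930
E[S²] = E[S]²(1+C_s²) = 0.0675²·(1+2.612) = 0.016457
Wq = λ·E[S²]/(2(1−ρ)) = 13.23·0.016457/(2·0.1070) = 1.01766 hr

Final: 1.01766 hr


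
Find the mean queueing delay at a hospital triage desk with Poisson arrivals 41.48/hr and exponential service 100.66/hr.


ρ = 41.48/100.66 = 0.4121
Wq = ρ/(μ−λ) = 0.4121/(100.66 − 41.48) = 0.4121/59.18 = 0.006963 hr

Final: 0.006963 hr


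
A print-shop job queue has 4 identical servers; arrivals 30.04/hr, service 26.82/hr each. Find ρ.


ρ = λ/(cμ) = 30.04/(4·26.82) = 30.04/107.28 = 0.2800

Final: 0.2800


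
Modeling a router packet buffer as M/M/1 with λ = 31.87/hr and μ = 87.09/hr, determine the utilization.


ρ = λ/μ = 31.87/87.09 = 0.3659

Final: 0.3659


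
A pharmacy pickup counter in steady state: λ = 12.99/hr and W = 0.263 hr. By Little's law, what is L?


L = λW = 12.99·0.263 = 3.4164

Final: 3.4164


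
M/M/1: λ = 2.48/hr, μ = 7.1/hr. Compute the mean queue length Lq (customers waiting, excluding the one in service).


ρ = 2.48/7.1 = 0.3493
Lq = ρ²/(1−ρ) = 0.1220/0.6507 = 0.1875

Final: 0.1875


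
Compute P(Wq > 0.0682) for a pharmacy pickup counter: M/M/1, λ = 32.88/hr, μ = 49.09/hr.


ρ = 32.88/49.09 = 0.6698
P(Wq > t) = ρ·e^{−(μ−λ)t} = 0.6698·e^{−1.1055}
= 0.6698·0.331038 = 0.221726

Final: 0.221726


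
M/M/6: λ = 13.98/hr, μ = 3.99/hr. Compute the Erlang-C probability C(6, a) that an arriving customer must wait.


a = λ/μ = 3.5038; ρ = a/6 = 0.5840
P₀ = 0.028846 (from M/M/c formula)
C(c,a) = [a^c/(c!(1−ρ))]·P₀ = [1850.14452/(720·0.4160)]·0.028846
= 6.17644·0.028846 = 0.178164

Final: 0.178164


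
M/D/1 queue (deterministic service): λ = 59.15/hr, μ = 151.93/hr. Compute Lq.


ρ = 59.15/151.93 = 0.3893
M/D/1: Lq = ρ²/(2(1−ρ)) = 0.1516/(2·0.6107) = 0.12410

Final: 0.12410


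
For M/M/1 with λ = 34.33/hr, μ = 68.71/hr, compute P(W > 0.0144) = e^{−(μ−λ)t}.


W ~ Exponential(μ−λ) for M/M/1.
μ − λ = 68.71 − 34.33 = 34.3800
P(W > t) = e^{−(μ−λ)t} = e^{−0.4951} = 0.609527

Final: 0.609527


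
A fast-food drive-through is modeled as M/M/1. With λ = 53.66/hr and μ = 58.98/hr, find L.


ρ = λ/μ = 53.66/58.98 = 0.9098
L = ρ/(1−ρ) = 0.9098/(1 − 0.9098) = 0.9098/0.09020 = 10.0865

Final: 10.0865


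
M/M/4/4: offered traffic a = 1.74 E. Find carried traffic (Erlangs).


B(4,1.74) = 0.069269 (Erlang-B)
Carried load = a(1 − B) = 1.74·(1 − 0.069269) = 1.74·0.930731 = 1.6195 E

Final: 1.6195 Erlangs


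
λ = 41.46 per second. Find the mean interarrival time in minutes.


Mean interarrival time = 1/λ = 1/41.46 second = 0.02412 second
In minutes: 0.02412 × 0.0166667 = 0.0004020 min

Final: 0.0004020 min


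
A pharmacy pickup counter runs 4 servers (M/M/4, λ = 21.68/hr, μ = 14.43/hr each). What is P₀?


a = λ/μ = 21.68/14.43 = 1.5024; ρ = a/c = 0.3756
Σ_{k=0}^{3} a^k/k! (terms k=0..3) = 1.00000 + 1.50243 + 1.12864 + 0.56523 = 4.19630
Tail: a^4/(4!(1−ρ)) = 5.09532/(24·0.6244) = 0.34002
P₀ = 1/(4.19630 + 0.34002) = 1/4.53632 = 0.220443

Final: 0.220443


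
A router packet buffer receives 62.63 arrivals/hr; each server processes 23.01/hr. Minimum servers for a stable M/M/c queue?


Stability requires cμ > λ ⇔ c > λ/μ.
λ/μ = 62.63/23.01 = 2.7219
Minimum integer c = ⌊2.7219⌋ + 1 = 3
Check: 3·23.01 = 69.03 > 62.63, while 2·23.01 = 46.02 ≤ 62.63

Final: 3 servers


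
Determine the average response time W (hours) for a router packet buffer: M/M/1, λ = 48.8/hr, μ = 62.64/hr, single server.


W = 1/(μ−λ) = 1/(62.64 − 48.8) = 1/13.84 = 0.07225 hr

Final: 0.07225 hr


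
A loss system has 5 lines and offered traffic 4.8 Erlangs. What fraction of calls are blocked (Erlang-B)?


B(c,a) = (a^c/c!) / Σ_{k=0}^{c} a^k/k!
a^5/5! = 21.233664
Σ terms (k=0..5): 1.00000 + 4.80000 + 11.52000 + 18.43200 + 22.11840 + 21.23366 = 79.104064
B = 21.233664/79.104064 = 0.268427

Final: 0.268427


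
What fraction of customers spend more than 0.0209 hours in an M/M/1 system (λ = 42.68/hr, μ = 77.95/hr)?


W ~ Exponential(μ−λ) for M/M/1.
μ − λ = 77.95 − 42.68 = 35.2700
P(W > t) = e^{−(μ−λ)t} = e^{−0.7371} = 0.478479

Final: 0.478479


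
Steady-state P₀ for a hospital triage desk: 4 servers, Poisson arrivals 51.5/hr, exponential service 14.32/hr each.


a = λ/μ = 51.5/14.32 = 3.5964; ρ = a/c = 0.8991
Σ_{k=0}^{3} a^k/k! (terms k=0..3) = 1.00000 + 3.59637 + 6.46693 + 7.75249 = 18.81580
Tail: a^4/(4!(1−ρ)) = 167.28494/(24·0.1009) = 69.07498
P₀ = 1/(18.81580 + 69.07498) = 1/87.89078 = 0.011378

Final: 0.011378


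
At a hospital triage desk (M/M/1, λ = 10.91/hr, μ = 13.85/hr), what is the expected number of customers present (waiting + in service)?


ρ = λ/μ = 10.91/13.85 = 0.7877
L = ρ/(1−ρ) = 0.7877/(1 − 0.7877) = 0.7877/0.2123 = 3.7109

Final: 3.7109


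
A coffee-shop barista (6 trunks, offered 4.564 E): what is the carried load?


B(6,4.564) = 0.158981 (Erlang-B)
Carried load = a(1 − B) = 4.564·(1 − 0.158981) = 4.564·0.841019 = 3.8384 E

Final: 3.8384 Erlangs


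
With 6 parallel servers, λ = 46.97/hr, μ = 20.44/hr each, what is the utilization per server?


ρ = λ/(cμ) = 46.97/(6·20.44) = 46.97/122.64 = 0.3830

Final: 0.3830


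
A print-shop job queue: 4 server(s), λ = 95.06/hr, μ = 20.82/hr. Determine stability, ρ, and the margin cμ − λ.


Total capacity cμ = 4·20.82 = 83.28/hr
ρ = λ/(cμ) = 95.06/83.28 = 1.1415
Stable ⇔ ρ < 1: NO
Spare capacity = cμ − λ = 83.28 − 95.06 = -11.78/hr

Final: ρ = 1.1415; unstable; margin = -11.78/hr


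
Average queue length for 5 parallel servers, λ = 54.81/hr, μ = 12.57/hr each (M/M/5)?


a = λ/μ = 4.3604; ρ = a/5 = 0.8721
P₀ = 0.006829
Lq = P₀·a^c·ρ / (c!·(1−ρ)²) = 0.006829·1576.24101·0.8721/(120·0.01636)
= 4.78049

Final: 4.78049


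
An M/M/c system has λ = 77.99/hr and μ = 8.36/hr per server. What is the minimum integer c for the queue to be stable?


Stability requires cμ > λ ⇔ c > λ/μ.
λ/μ = 77.99/8.36 = 9.3289
Minimum integer c = ⌊9.3289⌋ + 1 = 10
Check: 10·8.36 = 83.60 > 77.99, while 9·8.36 = 75.24 ≤ 77.99

Final: 10 servers


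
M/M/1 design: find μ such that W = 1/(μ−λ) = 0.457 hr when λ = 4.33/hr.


W = 1/(μ−λ) ⇒ μ − λ = 1/W = 1/0.457 = 2.1882
μ = λ + 1/W = 4.33 + 2.1882 = 6.5182 per hr

Final: 6.5182 /hr


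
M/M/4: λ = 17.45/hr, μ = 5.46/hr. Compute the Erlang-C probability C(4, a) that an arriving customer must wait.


a = λ/μ = 3.1960; ρ = a/4 = 0.7990
P₀ = 0.027495 (from M/M/c formula)
C(c,a) = [a^c/(c!(1−ρ))]·P₀ = [104.33047/(24·0.2010)]·0.027495
= 21.62659·0.027495 = 0.594621

Final: 0.594621


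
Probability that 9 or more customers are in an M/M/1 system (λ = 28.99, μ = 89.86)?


ρ = 28.99/89.86 = 0.3226
P(N ≥ n) = ρ^n = 0.3226^9 = 0.00003786

Final: 0.00003786


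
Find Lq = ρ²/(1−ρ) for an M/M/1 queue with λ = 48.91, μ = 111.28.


ρ = 48.91/111.28 = 0.4395
Lq = ρ²/(1−ρ) = 0.1932/0.5605 = 0.3447

Final: 0.3447


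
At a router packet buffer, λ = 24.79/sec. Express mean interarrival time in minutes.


Mean interarrival time = 1/λ = 1/24.79 second = 0.04034 second
In minutes: 0.04034 × 0.0166667 = 0.0006723 min

Final: 0.0006723 min


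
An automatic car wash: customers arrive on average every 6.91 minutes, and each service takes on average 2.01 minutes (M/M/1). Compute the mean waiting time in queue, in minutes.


λ = 60/6.91 = 8.6831 /hr
μ = 60/2.01 = 29.8507 /hr
ρ = λ/μ = 8.6831/29.8507 = 0.2909
Wq = ρ/(μ−λ) = 0.2909/(29.8507−8.6831) = 0.01374 hr
In minutes: 0.01374·60 = 0.8245 min

Final: 0.8245 min


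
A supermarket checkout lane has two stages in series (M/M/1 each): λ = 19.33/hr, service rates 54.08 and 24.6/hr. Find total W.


Each node sees arrival rate λ = 19.33/hr (tandem ⇒ throughput preserved).
W₁ = 1/(μ₁−λ) = 1/(54.08−19.33) = 0.02878 hr
W₂ = 1/(μ₂−λ) = 1/(24.6−19.33) = 0.18975 hr
W_total = W₁ + W₂ = 0.02878 + 0.18975 = 0.21853 hr

Final: 0.21853 hr


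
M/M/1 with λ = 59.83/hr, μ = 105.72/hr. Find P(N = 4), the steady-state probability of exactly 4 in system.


ρ = 59.83/105.72 = 0.5659
P_n = (1−ρ)·ρ^n = (1 − 0.5659)·0.5659^4 = 0.4341·0.102576 = 0.044525

Final: 0.044525


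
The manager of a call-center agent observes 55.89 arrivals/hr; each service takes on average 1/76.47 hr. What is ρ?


ρ = λ/μ = 55.89/76.47 = 0.7309

Final: 0.7309


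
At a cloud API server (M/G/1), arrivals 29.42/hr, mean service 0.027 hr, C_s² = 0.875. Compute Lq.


ρ = λ·E[S] = 29.42·0.027 = 0.7943
Lq = ρ²(1+C_s²)/(2(1−ρ)) = 0.6310·(1+0.875)/(2·0.2057)
= 0.6310·1.8750/0.4113 = 2.87630

Final: 2.87630


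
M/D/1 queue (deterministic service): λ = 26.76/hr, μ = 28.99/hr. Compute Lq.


ρ = 26.76/28.99 = 0.9231
M/D/1: Lq = ρ²/(2(1−ρ)) = 0.8521/(2·0.07692) = 5.53846

Final: 5.53846


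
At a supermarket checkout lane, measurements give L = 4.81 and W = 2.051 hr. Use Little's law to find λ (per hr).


λ = L/W = 4.81/2.051 = 2.3452 /hr

Final: 2.3452 /hr


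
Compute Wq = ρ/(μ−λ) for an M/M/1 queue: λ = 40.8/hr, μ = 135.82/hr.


ρ = 40.8/135.82 = 0.3004
Wq = ρ/(μ−λ) = 0.3004/(135.82 − 40.8) = 0.3004/95.02 = 0.003161 hr

Final: 0.003161 hr


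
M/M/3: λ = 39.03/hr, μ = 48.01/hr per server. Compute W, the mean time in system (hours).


a = 0.8130; ρ = 0.2710; P₀ = 0.441260
Lq = P₀·a^c·ρ/(c!(1−ρ)²) = 0.02015
Wq = Lq/λ = 0.02015/39.03 = 0.0005162 hr
W = Wq + 1/μ = 0.0005162 + 0.02083 = 0.02135 hr

Final: 0.02135 hr


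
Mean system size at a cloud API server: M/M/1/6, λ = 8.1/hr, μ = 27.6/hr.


ρ = 8.1/27.6 = 0.2935
L = ρ[1 − (K+1)ρ^K + Kρ^(K+1)] / [(1−ρ)(1−ρ^(K+1))]
Numerator: 0.2935·(1 − 7·0.0006389 + 6·0.0001875) = 0.292496
Denominator: (0.7065)·(0.999812) = 0.706389
L = 0.292496/0.706389 = 0.4141

Final: 0.4141


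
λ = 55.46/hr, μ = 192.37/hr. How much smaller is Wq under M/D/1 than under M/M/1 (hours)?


ρ = 55.46/192.37 = 0.2883
Wq(M/M/1) = ρ/(μ−λ) = 0.2883/136.91 = 0.002106 hr
Wq(M/D/1) = ρ/(2(μ−λ)) = 0.001053 hr
Savings = 0.002106 − 0.001053 = 0.001053 hr

Final: 0.001053 hr


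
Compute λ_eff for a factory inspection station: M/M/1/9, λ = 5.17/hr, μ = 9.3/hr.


ρ = 0.5559; P_K = (1−ρ)ρ^9/(1−ρ^10) = 0.002258
λ_eff = λ(1 − P_K) = 5.17·(1 − 0.002258) = 5.17·0.997742 = 5.1583 /hr

Final: 5.1583 /hr


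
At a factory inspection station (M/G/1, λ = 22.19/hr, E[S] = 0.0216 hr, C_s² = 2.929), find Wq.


ρ = λ·E[S] = 22.19·0.0216 = 0.4793
E[S²] = E[S]²(1+C_s²) = 0.0216²·(1+2.929) = 0.001833
Wq = λ·E[S²]/(2(1−ρ)) = 22.19·0.001833/(2·0.5207) = 0.03906 hr

Final: 0.03906 hr


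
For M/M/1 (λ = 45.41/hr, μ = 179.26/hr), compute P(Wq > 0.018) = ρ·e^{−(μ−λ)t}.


ρ = 45.41/179.26 = 0.2533
P(Wq > t) = ρ·e^{−(μ−λ)t} = 0.2533·e^{−2.4093}
= 0.2533·0.089878 = 0.022768

Final: 0.022768


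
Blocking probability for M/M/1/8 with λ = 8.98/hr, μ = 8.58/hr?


ρ = λ/μ = 8.98/8.58 = 1.0466
P_K = (1−ρ)ρ^K/(1−ρ^(K+1)) = (-0.04662·1.439834)/(1 − 1.506959)
= -0.067125/-0.506959 = 0.132407

Final: 0.132407


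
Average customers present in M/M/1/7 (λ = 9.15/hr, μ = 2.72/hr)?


ρ = 9.15/2.72 = 3.3640
L = ρ[1 − (K+1)ρ^K + Kρ^(K+1)] / [(1−ρ)(1−ρ^(K+1))]
Numerator: 3.3640·(1 − 8·4874.895722 + 7·16399.005830) = 254971.730345
Denominator: (-2.3640)·(-16398.005830) = 38764.403487
L = 254971.730345/38764.403487 = 6.5775

Final: 6.5775


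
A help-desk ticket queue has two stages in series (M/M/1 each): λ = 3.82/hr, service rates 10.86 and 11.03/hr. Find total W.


Each node sees arrival rate λ = 3.82/hr (tandem ⇒ throughput preserved).
W₁ = 1/(μ₁−λ) = 1/(10.86−3.82) = 0.14205 hr
W₂ = 1/(μ₂−λ) = 1/(11.03−3.82) = 0.13870 hr
W_total = W₁ + W₂ = 0.14205 + 0.13870 = 0.28074 hr

Final: 0.28074 hr
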